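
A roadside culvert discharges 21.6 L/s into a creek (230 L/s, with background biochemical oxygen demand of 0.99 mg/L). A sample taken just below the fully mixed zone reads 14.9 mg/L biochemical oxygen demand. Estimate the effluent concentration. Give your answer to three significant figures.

163 mg/L

Mass balance: 230.0·0.9900 + 21.60·Cₑ = 251.6·14.90
→ Cₑ = (251.6·14.90 − 230.0·0.9900) / 21.60 = 163.0 mg/L.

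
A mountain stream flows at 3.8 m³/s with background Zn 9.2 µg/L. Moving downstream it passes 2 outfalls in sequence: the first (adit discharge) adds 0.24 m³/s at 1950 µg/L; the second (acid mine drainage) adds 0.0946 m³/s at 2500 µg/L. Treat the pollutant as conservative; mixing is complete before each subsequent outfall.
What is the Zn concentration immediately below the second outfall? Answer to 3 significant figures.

Outfall 1: combined Q = 4.040 m³/s; C = (3.800·9.200 + 0.2400·1950)/4.040 = 124.5 µg/L.
Outfall 2: combined Q = 4.135 m³/s; C = (4.040·124.5 + 0.09460·2500)/4.135 = 178.8 µg/L.

179 µg/L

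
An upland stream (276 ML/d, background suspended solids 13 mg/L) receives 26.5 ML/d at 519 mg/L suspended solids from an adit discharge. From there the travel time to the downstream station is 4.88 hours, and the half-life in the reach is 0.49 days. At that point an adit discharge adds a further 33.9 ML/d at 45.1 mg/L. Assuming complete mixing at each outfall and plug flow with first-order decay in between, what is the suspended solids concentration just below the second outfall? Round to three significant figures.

Flow-weighted average: C = (276.0·13.00 + 26.50·519.0) / 302.5 = 17340/302.5 = 57.33 mg/L; combined flow 302.5 ML/d.
Half-life 0.49 d → k = ln 2 / 0.49 = 1.415 d⁻¹.
After decay, C = 57.33 × e^(−kt) = 57.33 × 0.7500 = 43.00 mg/L.
At the second outfall, C = (302.5·43.00 + 33.90·45.10) / (302.5 + 33.90) = 43.21 mg/L.

43.2 mg/L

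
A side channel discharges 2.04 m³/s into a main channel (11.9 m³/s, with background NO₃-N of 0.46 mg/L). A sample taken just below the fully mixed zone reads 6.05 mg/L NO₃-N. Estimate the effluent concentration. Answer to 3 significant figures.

38.7 mg/L

Mass balance: 11.90·0.4600 + 2.040·Cₑ = 13.94·6.050
→ Cₑ = (13.94·6.050 − 11.90·0.4600) / 2.040 = 38.66 mg/L.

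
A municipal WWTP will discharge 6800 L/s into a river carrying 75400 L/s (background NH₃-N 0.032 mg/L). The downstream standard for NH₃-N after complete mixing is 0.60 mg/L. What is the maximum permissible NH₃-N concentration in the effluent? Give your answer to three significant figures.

At the limit, (Qr·Cr + Qe·Cₑ)/(Qr + Qe) = 0.60:
Cₑ = (82200·0.60 − 75400·0.03200) / 6800 = 6.898 mg/L.

6.90 mg/L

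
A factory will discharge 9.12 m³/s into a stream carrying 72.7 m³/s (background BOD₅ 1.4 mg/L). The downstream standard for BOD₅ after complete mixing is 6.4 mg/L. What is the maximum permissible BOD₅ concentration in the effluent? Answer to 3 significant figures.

At the limit, (Qr·Cr + Qe·Cₑ)/(Qr + Qe) = 6.4:
Cₑ = (81.82·6.4 − 72.70·1.400) / 9.120 = 46.26 mg/L.

46.3 mg/L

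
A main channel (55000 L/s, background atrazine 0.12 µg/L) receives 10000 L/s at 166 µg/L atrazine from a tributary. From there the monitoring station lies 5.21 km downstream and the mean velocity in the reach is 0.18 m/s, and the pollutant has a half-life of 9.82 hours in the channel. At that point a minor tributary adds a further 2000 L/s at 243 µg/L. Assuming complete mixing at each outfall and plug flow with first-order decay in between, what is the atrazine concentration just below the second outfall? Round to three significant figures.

Conservation of mass: C = (55000·0.1200 + 10000·166.0) / 65000 = 1667000/65000 = 25.64 µg/L; combined flow 65000 L/s.
Travel time t = 5.21·1000 / 0.18 = 28940 s = 8.040 h.
Half-life 9.82 h → k = ln 2 / 9.82 = 0.07059 h⁻¹ = 1.694 d⁻¹.
Applying C = C₀e^(−kt): 25.64 × 0.5669 = 14.54 µg/L.
At the second outfall, C = (65000·14.54 + 2000·243.0) / (65000 + 2000) = 21.36 µg/L.

21.4 µg/L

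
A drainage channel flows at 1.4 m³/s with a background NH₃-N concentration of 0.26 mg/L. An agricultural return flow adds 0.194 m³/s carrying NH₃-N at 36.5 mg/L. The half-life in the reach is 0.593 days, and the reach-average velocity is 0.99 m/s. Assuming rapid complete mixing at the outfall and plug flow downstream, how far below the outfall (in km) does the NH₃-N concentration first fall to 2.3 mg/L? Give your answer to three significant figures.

Conservation of mass: C = (1.400·0.2600 + 0.1940·36.50) / 1.594 = 7.445/1.594 = 4.671 mg/L.
Half-life 0.593 d → k = ln 2 / 0.593 = 1.169 d⁻¹.
Set 4.671·exp(−k·t) = 2.3 → t = ln(4.671/2.3)/k = 52360 s = 14.54 h.
Distance = v·t = 0.99·52360 = 51840 m = 51.84 km.

51.8 km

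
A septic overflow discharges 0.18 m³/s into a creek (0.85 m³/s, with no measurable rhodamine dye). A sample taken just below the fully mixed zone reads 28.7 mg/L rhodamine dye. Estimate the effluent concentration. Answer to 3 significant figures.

164 mg/L

Mass balance: 0.8500·0 + 0.1800·Cₑ = 1.030·28.70
→ Cₑ = (1.030·28.70 − 0.8500·0) / 0.1800 = 164.2 mg/L.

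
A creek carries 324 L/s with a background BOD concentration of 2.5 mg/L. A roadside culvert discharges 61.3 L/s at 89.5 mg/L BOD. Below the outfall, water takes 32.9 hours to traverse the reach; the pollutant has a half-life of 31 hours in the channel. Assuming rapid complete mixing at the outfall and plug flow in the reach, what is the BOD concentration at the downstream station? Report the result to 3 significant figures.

7.83 mg/L

After mixing, C = (324.0·2.500 + 61.30·89.50) / 385.3 = 6296/385.3 = 16.34 mg/L.
Half-life 31 h → k = ln 2 / 31 = 0.02236 h⁻¹ = 0.5366 d⁻¹.
First-order decay: C = 16.34·exp(−k·t) = 16.34·0.4792 = 7.831 mg/L.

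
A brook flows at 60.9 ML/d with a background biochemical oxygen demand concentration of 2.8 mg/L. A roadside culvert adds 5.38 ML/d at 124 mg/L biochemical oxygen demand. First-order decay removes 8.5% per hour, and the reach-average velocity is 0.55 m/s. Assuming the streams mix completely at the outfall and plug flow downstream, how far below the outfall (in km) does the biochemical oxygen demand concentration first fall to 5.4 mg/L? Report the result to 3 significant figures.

Conservation of mass: C = (60.90·2.800 + 5.380·124.0) / 66.28 = 837.6/66.28 = 12.64 mg/L.
8.5%/h lost → k = −ln(1 − 0.085) = 0.08883 h⁻¹.
Set 12.64·exp(−k·t) = 5.4 → t = ln(12.64/5.4)/k = 34460 s = 9.572 h.
Distance = v·t = 0.55·34460 = 18950 m = 18.95 km.

19.0 km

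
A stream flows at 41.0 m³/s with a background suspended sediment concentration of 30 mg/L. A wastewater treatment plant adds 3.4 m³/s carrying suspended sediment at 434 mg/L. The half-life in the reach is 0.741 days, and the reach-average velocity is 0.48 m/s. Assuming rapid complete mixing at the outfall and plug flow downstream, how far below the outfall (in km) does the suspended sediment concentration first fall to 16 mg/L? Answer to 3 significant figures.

Flow-weighted average: C = (41.00·30.00 + 3.400·434.0) / 44.40 = 2706/44.40 = 60.94 mg/L.
Half-life 0.741 d → k = ln 2 / 0.741 = 0.9354 d⁻¹.
Set 60.94·exp(−k·t) = 16 → t = ln(60.94/16)/k = 123500 s = 34.31 h.
Distance = v·t = 0.48·123500 = 59290 m = 59.29 km.

59.3 km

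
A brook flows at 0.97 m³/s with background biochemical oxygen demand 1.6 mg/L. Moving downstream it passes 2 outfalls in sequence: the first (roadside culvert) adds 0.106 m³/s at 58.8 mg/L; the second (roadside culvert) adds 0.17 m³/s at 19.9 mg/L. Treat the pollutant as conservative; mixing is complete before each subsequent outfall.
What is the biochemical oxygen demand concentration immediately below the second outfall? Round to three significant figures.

8.96 mg/L

Below outfall 1: Q → 1.076 m³/s, C = (0.9700·1.600 + 0.1060·58.80)/1.076 = 7.235 mg/L.
Below outfall 2: Q → 1.246 m³/s, C = (1.076·7.235 + 0.1700·19.90)/1.246 = 8.963 mg/L.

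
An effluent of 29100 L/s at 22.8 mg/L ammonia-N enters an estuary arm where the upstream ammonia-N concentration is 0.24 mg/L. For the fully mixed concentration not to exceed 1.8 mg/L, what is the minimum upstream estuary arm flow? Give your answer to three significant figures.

392000 L/s

Set C_mix = 1.8: (Q·0.2400 + 29100·22.80) / (Q + 29100) = 1.8
→ Q = 29100·(22.80 − 1.8)/(1.8 − 0.2400) = 391700 L/s.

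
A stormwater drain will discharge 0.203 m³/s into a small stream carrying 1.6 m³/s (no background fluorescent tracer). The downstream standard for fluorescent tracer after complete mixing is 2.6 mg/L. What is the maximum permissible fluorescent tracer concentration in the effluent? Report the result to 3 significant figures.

At the limit, (Qr·Cr + Qe·Cₑ)/(Qr + Qe) = 2.6:
Cₑ = (1.803·2.6 − 1.600·0) / 0.2030 = 23.09 mg/L.

23.1 mg/L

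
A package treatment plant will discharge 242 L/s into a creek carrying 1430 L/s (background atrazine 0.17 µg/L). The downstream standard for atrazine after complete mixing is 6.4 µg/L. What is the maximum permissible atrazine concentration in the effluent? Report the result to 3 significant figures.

At the limit, (Qr·Cr + Qe·Cₑ)/(Qr + Qe) = 6.4:
Cₑ = (1672·6.4 − 1430·0.1700) / 242.0 = 43.21 µg/L.

43.2 µg/L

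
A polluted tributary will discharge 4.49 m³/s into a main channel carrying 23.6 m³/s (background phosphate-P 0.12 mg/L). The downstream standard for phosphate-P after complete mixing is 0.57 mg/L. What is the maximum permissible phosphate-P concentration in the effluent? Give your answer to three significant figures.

At the limit, (Qr·Cr + Qe·Cₑ)/(Qr + Qe) = 0.57:
Cₑ = (28.09·0.57 − 23.60·0.1200) / 4.490 = 2.935 mg/L.

2.94 mg/L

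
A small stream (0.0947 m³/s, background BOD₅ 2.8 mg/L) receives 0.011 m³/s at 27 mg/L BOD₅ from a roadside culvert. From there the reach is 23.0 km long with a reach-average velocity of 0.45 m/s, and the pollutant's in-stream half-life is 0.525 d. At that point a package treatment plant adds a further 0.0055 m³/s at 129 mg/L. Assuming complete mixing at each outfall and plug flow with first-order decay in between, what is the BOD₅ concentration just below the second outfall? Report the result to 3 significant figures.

8.70 mg/L

Mass balance: C = (0.09470·2.800 + 0.01100·27.00) / 0.1057 = 0.5622/0.1057 = 5.318 mg/L; combined flow 0.1057 m³/s.
Travel time t = 23.0·1000 / 0.45 = 51110 s = 14.20 h.
Half-life 0.525 d → k = ln 2 / 0.525 = 1.320 d⁻¹.
First-order decay: C = 5.318·exp(−k·t) = 5.318·0.4579 = 2.435 mg/L.
At the second outfall, C = (0.1057·2.435 + 0.005500·129.0) / (0.1057 + 0.005500) = 8.695 mg/L.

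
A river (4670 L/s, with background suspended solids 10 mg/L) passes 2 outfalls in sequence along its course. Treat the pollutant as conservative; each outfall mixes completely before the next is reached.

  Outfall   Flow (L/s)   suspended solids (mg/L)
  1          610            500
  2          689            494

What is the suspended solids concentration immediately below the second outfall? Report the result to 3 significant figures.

After outfall 1: Q = 4670 + 610.0 = 5280 L/s; C = (4670·10.00 + 610.0·500.0)/5280 = 66.61 mg/L.
After outfall 2: Q = 5280 + 689.0 = 5969 L/s; C = (5280·66.61 + 689.0·494.0)/5969 = 115.9 mg/L.

116 mg/L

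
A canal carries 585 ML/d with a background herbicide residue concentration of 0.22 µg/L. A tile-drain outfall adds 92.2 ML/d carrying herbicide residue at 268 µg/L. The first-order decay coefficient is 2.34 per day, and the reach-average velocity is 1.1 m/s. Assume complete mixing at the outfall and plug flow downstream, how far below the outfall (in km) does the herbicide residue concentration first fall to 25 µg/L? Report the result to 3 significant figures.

15.6 km

Mixed concentration C = ΣQC/ΣQ = (585.0·0.2200 + 92.20·268.0) / 677.2 = 24840/677.2 = 36.68 µg/L.
Set 36.68·exp(−k·t) = 25 → t = ln(36.68/25)/k = 14150 s = 3.931 h.
Distance = v·t = 1.1·14150 = 15570 m = 15.57 km.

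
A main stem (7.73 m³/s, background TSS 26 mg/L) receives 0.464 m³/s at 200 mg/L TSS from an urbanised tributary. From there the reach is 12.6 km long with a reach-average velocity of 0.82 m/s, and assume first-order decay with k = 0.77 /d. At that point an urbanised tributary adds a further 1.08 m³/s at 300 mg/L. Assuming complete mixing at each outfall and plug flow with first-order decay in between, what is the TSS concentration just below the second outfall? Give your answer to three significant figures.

62.6 mg/L

After mixing, C = (7.730·26.00 + 0.4640·200.0) / 8.194 = 293.8/8.194 = 35.85 mg/L; combined flow 8.194 m³/s.
Travel time t = 12.6·1000 / 0.82 = 15370 s = 4.268 h.
After decay, C = 35.85 × e^(−kt) = 35.85 × 0.8720 = 31.26 mg/L.
Second outfall: C = (8.194·31.26 + 1.080·300.0)/9.274 = 62.56 mg/L.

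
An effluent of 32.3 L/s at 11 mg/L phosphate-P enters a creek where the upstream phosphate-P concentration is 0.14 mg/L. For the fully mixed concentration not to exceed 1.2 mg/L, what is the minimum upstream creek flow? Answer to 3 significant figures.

299 L/s

Set C_mix = 1.2: (Q·0.1400 + 32.30·11.00) / (Q + 32.30) = 1.2
→ Q = 32.30·(11.00 − 1.2)/(1.2 − 0.1400) = 298.6 L/s.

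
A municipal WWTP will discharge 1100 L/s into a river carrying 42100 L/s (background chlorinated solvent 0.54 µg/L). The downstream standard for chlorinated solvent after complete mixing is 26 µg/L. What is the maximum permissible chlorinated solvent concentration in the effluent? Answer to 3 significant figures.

1000 µg/L

At the limit, (Qr·Cr + Qe·Cₑ)/(Qr + Qe) = 26:
Cₑ = (43200·26 − 42100·0.5400) / 1100 = 1000 µg/L.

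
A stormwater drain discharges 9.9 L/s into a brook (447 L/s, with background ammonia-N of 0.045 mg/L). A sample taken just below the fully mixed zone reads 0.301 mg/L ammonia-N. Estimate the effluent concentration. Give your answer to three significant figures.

Mass balance: 447.0·0.04500 + 9.900·Cₑ = 456.9·0.3010
→ Cₑ = (456.9·0.3010 − 447.0·0.04500) / 9.900 = 11.86 mg/L.

11.9 mg/L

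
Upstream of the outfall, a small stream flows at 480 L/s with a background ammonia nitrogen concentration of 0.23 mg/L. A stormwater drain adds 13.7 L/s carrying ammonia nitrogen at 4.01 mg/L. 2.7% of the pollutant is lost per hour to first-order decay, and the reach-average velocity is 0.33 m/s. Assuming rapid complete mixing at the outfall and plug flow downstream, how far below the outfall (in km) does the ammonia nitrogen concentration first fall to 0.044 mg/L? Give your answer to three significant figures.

Mass balance: C = (480.0·0.2300 + 13.70·4.010) / 493.7 = 165.3/493.7 = 0.3349 mg/L.
2.7%/h lost → k = −ln(1 − 0.027) = 0.02737 h⁻¹.
Set 0.3349·exp(−k·t) = 0.044 → t = ln(0.3349/0.044)/k = 266900 s = 74.15 h.
Distance = v·t = 0.33·266900 = 88090 m = 88.09 km.

88.1 km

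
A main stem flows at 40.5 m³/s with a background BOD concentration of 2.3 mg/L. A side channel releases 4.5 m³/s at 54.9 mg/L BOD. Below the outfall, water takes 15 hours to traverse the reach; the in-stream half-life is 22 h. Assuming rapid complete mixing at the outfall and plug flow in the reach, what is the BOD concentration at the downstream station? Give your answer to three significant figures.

Conservation of mass: C = (40.50·2.300 + 4.500·54.90) / 45.00 = 340.2/45.00 = 7.560 mg/L.
Half-life 22 h → k = ln 2 / 22 = 0.03151 h⁻¹ = 0.7562 d⁻¹.
First-order decay: C = 7.560·exp(−k·t) = 7.560·0.6234 = 4.713 mg/L.

4.71 mg/L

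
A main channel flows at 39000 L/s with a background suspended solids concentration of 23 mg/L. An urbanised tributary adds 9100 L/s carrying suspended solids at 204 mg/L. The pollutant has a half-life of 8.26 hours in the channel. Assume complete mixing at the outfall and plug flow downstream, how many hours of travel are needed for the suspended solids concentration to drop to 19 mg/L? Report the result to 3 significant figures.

13.1 h

Mixed concentration C = ΣQC/ΣQ = (39000·23.00 + 9100·204.0) / 48100 = 2753000/48100 = 57.24 mg/L.
Half-life 8.26 h → k = ln 2 / 8.26 = 0.08392 h⁻¹ = 2.014 d⁻¹.
57.24·exp(−k·t) = 19 → t = ln(57.24/19)/k = 47310 s = 13.14 h.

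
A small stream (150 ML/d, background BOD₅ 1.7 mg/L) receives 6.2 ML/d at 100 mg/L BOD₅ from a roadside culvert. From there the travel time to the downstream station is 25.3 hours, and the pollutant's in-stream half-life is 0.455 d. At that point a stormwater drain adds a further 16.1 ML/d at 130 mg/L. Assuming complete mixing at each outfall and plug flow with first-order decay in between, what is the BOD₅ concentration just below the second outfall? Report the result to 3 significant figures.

13.2 mg/L

Flow-weighted average: C = (150.0·1.700 + 6.200·100.0) / 156.2 = 875.0/156.2 = 5.602 mg/L; combined flow 156.2 ML/d.
Half-life 0.455 d → k = ln 2 / 0.455 = 1.523 d⁻¹.
Applying C = C₀e^(−kt): 5.602 × 0.2007 = 1.124 mg/L.
Second outfall: C = (156.2·1.124 + 16.10·130.0)/172.3 = 13.17 mg/L.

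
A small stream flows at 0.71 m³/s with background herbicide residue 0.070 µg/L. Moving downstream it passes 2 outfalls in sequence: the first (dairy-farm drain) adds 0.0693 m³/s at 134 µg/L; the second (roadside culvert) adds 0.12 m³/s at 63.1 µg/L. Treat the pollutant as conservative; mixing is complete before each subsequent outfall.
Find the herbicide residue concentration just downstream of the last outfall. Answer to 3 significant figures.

Below outfall 1: Q → 0.7793 m³/s, C = (0.7100·0.07000 + 0.06930·134.0)/0.7793 = 11.98 µg/L.
Below outfall 2: Q → 0.8993 m³/s, C = (0.7793·11.98 + 0.1200·63.10)/0.8993 = 18.80 µg/L.

18.8 µg/L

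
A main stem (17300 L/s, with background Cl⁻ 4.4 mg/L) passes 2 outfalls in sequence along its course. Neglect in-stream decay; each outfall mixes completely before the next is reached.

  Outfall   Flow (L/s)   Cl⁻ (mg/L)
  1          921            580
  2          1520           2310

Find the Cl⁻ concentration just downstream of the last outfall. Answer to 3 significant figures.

Outfall 1: combined Q = 18220 L/s; C = (17300·4.400 + 921.0·580.0)/18220 = 33.49 mg/L.
Outfall 2: combined Q = 19740 L/s; C = (18220·33.49 + 1520·2310)/19740 = 208.8 mg/L.

209 mg/L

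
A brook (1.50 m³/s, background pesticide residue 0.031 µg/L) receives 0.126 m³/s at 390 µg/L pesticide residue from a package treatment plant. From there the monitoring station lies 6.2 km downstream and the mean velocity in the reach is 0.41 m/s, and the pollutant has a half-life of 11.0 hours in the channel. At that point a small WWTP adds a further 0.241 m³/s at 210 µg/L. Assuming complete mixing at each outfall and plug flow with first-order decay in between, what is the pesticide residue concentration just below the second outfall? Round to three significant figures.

47.3 µg/L

Mixed concentration C = ΣQC/ΣQ = (1.500·0.03100 + 0.1260·390.0) / 1.626 = 49.19/1.626 = 30.25 µg/L; combined flow 1.626 m³/s.
Travel time t = 6.2·1000 / 0.41 = 15120 s = 4.201 h.
Half-life 11.0 h → k = ln 2 / 11.0 = 0.06301 h⁻¹ = 1.512 d⁻¹.
Decay over the reach: 30.25·exp(−kt) = 30.25·0.7674 = 23.22 µg/L.
At the second outfall, C = (1.626·23.22 + 0.2410·210.0) / (1.626 + 0.2410) = 47.33 µg/L.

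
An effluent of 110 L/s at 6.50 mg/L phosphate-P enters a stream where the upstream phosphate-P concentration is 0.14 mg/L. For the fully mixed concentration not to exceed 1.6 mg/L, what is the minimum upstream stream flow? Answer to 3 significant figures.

369 L/s

Set C_mix = 1.6: (Q·0.1400 + 110.0·6.500) / (Q + 110.0) = 1.6
→ Q = 110.0·(6.500 − 1.6)/(1.6 − 0.1400) = 369.2 L/s.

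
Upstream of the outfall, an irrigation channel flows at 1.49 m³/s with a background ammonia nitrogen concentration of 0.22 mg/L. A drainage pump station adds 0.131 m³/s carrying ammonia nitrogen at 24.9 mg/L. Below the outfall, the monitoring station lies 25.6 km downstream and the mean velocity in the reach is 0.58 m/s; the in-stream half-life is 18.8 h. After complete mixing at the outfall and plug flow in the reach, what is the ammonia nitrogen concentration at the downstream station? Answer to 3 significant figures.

Mass balance: C = (1.490·0.2200 + 0.1310·24.90) / 1.621 = 3.590/1.621 = 2.214 mg/L.
Travel time t = 25.6·1000 / 0.58 = 44140 s = 12.26 h.
Half-life 18.8 h → k = ln 2 / 18.8 = 0.03687 h⁻¹ = 0.8849 d⁻¹.
After decay, C = 2.214 × e^(−kt) = 2.214 × 0.6363 = 1.409 mg/L.

1.41 mg/L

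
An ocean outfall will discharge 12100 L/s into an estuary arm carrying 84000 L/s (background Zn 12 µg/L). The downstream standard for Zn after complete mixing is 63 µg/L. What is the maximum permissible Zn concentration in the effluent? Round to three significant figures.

At the limit, (Qr·Cr + Qe·Cₑ)/(Qr + Qe) = 63:
Cₑ = (96100·63 − 84000·12.00) / 12100 = 417.0 µg/L.

417 µg/L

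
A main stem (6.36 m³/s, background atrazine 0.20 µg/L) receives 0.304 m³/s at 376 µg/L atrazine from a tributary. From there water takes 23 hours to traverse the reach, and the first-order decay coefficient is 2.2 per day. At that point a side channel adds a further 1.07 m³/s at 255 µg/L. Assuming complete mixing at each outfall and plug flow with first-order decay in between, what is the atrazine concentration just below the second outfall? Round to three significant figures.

37.1 µg/L

Conservation of mass: C = (6.360·0.2000 + 0.3040·376.0) / 6.664 = 115.6/6.664 = 17.34 µg/L; combined flow 6.664 m³/s.
After decay, C = 17.34 × e^(−kt) = 17.34 × 0.1214 = 2.106 µg/L.
At the second outfall, C = (6.664·2.106 + 1.070·255.0) / (6.664 + 1.070) = 37.09 µg/L.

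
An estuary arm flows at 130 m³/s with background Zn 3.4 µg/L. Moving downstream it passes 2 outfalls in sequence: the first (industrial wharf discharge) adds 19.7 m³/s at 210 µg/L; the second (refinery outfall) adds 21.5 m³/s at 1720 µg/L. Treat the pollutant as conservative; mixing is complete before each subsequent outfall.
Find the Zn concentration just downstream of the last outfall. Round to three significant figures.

243 µg/L

Below outfall 1: Q → 149.7 m³/s, C = (130.0·3.400 + 19.70·210.0)/149.7 = 30.59 µg/L.
Below outfall 2: Q → 171.2 m³/s, C = (149.7·30.59 + 21.50·1720)/171.2 = 242.8 µg/L.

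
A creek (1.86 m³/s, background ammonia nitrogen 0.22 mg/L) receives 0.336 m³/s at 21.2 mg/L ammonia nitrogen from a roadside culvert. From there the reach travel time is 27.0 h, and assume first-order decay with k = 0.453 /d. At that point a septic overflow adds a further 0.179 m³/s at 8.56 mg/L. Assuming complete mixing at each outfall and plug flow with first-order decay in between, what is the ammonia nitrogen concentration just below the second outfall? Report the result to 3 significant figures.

2.55 mg/L

Conservation of mass: C = (1.860·0.2200 + 0.3360·21.20) / 2.196 = 7.532/2.196 = 3.430 mg/L; combined flow 2.196 m³/s.
After decay, C = 3.430 × e^(−kt) = 3.430 × 0.6007 = 2.061 mg/L.
At the second outfall, C = (2.196·2.061 + 0.1790·8.560) / (2.196 + 0.1790) = 2.550 mg/L.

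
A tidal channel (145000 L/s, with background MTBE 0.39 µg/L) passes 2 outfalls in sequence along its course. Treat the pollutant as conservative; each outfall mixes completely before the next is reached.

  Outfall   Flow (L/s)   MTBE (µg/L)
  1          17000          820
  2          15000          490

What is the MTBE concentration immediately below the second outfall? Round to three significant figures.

Outfall 1: combined Q = 162000 L/s; C = (145000·0.3900 + 17000·820.0)/162000 = 86.40 µg/L.
Outfall 2: combined Q = 177000 L/s; C = (162000·86.40 + 15000·490.0)/177000 = 120.6 µg/L.

121 µg/L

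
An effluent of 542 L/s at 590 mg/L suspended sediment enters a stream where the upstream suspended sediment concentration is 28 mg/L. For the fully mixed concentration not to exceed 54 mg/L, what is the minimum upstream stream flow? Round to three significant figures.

Set C_mix = 54: (Q·28.00 + 542.0·590.0) / (Q + 542.0) = 54
→ Q = 542.0·(590.0 − 54)/(54 − 28.00) = 11170 L/s.

11200 L/s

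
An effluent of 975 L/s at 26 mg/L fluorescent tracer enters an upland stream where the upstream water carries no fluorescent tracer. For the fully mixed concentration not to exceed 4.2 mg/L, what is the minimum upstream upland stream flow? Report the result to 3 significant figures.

5060 L/s

Set C_mix = 4.2: (Q·0 + 975.0·26.00) / (Q + 975.0) = 4.2
→ Q = 975.0·(26.00 − 4.2)/(4.2 − 0) = 5061 L/s.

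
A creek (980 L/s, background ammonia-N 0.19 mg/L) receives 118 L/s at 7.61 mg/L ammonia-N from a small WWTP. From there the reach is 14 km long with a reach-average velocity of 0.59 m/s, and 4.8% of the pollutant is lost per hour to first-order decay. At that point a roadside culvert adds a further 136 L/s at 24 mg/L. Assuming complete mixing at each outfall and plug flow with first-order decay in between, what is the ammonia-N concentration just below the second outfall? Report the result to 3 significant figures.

Mixed concentration C = ΣQC/ΣQ = (980.0·0.1900 + 118.0·7.610) / 1098 = 1084/1098 = 0.9874 mg/L; combined flow 1098 L/s.
Travel time t = 14·1000 / 0.59 = 23730 s = 6.591 h.
4.8%/h lost → k = −ln(1 − 0.048) = 0.04919 h⁻¹.
Applying C = C₀e^(−kt): 0.9874 × 0.7231 = 0.7140 mg/L.
At the second outfall, C = (1098·0.7140 + 136.0·24.00) / (1098 + 136.0) = 3.280 mg/L.

3.28 mg/L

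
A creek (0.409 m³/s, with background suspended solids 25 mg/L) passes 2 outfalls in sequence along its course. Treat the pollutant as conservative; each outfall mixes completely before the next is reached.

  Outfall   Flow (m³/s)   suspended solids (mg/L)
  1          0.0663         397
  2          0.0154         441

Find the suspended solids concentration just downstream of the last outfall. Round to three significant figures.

Below outfall 1: Q → 0.4753 m³/s, C = (0.4090·25.00 + 0.06630·397.0)/0.4753 = 76.89 mg/L.
Below outfall 2: Q → 0.4907 m³/s, C = (0.4753·76.89 + 0.01540·441.0)/0.4907 = 88.32 mg/L.

88.3 mg/L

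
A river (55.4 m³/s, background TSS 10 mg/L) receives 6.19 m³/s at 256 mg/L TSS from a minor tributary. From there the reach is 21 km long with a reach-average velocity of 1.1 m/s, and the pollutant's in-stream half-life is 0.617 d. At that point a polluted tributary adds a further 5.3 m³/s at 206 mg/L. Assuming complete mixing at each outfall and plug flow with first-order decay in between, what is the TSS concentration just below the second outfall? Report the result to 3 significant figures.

41.3 mg/L

After mixing, C = (55.40·10.00 + 6.190·256.0) / 61.59 = 2139/61.59 = 34.72 mg/L; combined flow 61.59 m³/s.
Travel time t = 21·1000 / 1.1 = 19090 s = 5.303 h.
Half-life 0.617 d → k = ln 2 / 0.617 = 1.123 d⁻¹.
Applying C = C₀e^(−kt): 34.72 × 0.7802 = 27.09 mg/L.
At the second outfall, C = (61.59·27.09 + 5.300·206.0) / (61.59 + 5.300) = 41.27 mg/L.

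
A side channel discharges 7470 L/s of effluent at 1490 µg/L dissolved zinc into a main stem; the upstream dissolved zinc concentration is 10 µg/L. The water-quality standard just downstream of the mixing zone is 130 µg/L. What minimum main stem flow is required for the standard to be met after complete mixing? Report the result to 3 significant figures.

84700 L/s

Set C_mix = 130: (Q·10.00 + 7470·1490) / (Q + 7470) = 130
→ Q = 7470·(1490 − 130)/(130 − 10.00) = 84660 L/s.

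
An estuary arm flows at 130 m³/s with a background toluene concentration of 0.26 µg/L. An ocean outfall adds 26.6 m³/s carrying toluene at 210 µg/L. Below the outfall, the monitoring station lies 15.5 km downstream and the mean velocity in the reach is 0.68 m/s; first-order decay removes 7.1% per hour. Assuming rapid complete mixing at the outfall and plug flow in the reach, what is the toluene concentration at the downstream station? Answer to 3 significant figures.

22.5 µg/L

After mixing, C = (130.0·0.2600 + 26.60·210.0) / 156.6 = 5620/156.6 = 35.89 µg/L.
Travel time t = 15.5·1000 / 0.68 = 22790 s = 6.332 h.
7.1%/h lost → k = −ln(1 − 0.071) = 0.07365 h⁻¹.
Applying C = C₀e^(−kt): 35.89 × 0.6273 = 22.51 µg/L.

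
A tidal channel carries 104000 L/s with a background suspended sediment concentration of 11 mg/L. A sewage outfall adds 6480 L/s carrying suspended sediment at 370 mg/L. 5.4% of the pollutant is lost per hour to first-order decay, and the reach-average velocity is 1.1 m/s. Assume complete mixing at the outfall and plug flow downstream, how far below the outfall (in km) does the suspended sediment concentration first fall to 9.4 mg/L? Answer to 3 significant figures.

Mixed concentration C = ΣQC/ΣQ = (104000·11.00 + 6480·370.0) / 110500 = 3542000/110500 = 32.06 mg/L.
5.4%/h lost → k = −ln(1 − 0.054) = 0.05551 h⁻¹.
Set 32.06·exp(−k·t) = 9.4 → t = ln(32.06/9.4)/k = 79560 s = 22.10 h.
Distance = v·t = 1.1·79560 = 87510 m = 87.51 km.

87.5 km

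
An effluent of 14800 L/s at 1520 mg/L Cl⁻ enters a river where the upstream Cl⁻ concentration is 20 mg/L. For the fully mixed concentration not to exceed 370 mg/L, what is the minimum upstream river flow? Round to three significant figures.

Set C_mix = 370: (Q·20.00 + 14800·1520) / (Q + 14800) = 370
→ Q = 14800·(1520 − 370)/(370 − 20.00) = 48630 L/s.

48600 L/s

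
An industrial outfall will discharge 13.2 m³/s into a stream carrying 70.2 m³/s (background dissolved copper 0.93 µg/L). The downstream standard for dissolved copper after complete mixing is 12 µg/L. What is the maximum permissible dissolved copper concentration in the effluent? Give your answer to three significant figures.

At the limit, (Qr·Cr + Qe·Cₑ)/(Qr + Qe) = 12:
Cₑ = (83.40·12 − 70.20·0.9300) / 13.20 = 70.87 µg/L.

70.9 µg/L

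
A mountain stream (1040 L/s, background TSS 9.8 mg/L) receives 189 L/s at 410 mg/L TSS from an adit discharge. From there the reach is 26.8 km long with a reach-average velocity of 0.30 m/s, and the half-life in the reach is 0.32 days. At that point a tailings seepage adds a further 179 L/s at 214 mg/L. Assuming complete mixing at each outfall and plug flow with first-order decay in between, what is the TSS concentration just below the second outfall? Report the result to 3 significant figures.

33.8 mg/L

Mass balance: C = (1040·9.800 + 189.0·410.0) / 1229 = 87680/1229 = 71.34 mg/L; combined flow 1229 L/s.
Travel time t = 26.8·1000 / 0.30 = 89330 s = 24.81 h.
Half-life 0.32 d → k = ln 2 / 0.32 = 2.166 d⁻¹.
After decay, C = 71.34 × e^(−kt) = 71.34 × 0.1065 = 7.598 mg/L.
Second outfall: C = (1229·7.598 + 179.0·214.0)/1408 = 33.84 mg/L.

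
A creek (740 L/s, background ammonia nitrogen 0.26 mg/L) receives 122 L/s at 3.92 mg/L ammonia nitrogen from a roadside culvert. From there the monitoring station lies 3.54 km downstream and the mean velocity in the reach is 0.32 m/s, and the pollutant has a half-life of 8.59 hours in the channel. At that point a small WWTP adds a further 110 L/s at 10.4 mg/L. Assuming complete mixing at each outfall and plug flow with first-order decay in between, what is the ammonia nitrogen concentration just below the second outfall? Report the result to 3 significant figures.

1.72 mg/L

Mixed concentration C = ΣQC/ΣQ = (740.0·0.2600 + 122.0·3.920) / 862.0 = 670.6/862.0 = 0.7780 mg/L; combined flow 862.0 L/s.
Travel time t = 3.54·1000 / 0.32 = 11060 s = 3.073 h.
Half-life 8.59 h → k = ln 2 / 8.59 = 0.08069 h⁻¹ = 1.937 d⁻¹.
After decay, C = 0.7780 × e^(−kt) = 0.7780 × 0.7804 = 0.6071 mg/L.
At the second outfall, C = (862.0·0.6071 + 110.0·10.40) / (862.0 + 110.0) = 1.715 mg/L.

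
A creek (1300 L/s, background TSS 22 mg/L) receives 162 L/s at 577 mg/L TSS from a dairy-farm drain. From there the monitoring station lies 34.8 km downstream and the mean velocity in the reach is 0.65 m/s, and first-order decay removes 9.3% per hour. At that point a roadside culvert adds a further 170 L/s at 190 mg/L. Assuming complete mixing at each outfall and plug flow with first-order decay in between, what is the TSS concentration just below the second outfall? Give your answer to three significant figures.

Mixed concentration C = ΣQC/ΣQ = (1300·22.00 + 162.0·577.0) / 1462 = 122100/1462 = 83.50 mg/L; combined flow 1462 L/s.
Travel time t = 34.8·1000 / 0.65 = 53540 s = 14.87 h.
9.3%/h lost → k = −ln(1 − 0.093) = 0.09761 h⁻¹.
After decay, C = 83.50 × e^(−kt) = 83.50 × 0.2342 = 19.55 mg/L.
At the second outfall, C = (1462·19.55 + 170.0·190.0) / (1462 + 170.0) = 37.31 mg/L.

37.3 mg/L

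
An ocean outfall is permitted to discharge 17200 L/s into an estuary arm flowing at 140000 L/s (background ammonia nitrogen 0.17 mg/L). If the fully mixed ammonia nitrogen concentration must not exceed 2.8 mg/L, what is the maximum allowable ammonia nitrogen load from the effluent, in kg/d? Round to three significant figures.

Mass balance at the limit: 140000·0.1700 + 17200·Cₑ = 157200·2.8 → Cₑ = 24.21 mg/L.
17200 L/s = 17.20 m³/s. Load = 17.20 m³/s × 24.21 g/m³ × 86 400 s/d = 35970 kg/d.

36000 kg/d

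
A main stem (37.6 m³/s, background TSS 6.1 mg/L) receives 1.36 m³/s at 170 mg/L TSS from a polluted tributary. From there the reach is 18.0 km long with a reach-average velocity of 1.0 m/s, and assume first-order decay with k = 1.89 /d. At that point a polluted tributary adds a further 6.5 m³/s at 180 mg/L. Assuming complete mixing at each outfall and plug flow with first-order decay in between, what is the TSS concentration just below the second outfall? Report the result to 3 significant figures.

32.6 mg/L

Conservation of mass: C = (37.60·6.100 + 1.360·170.0) / 38.96 = 460.6/38.96 = 11.82 mg/L; combined flow 38.96 m³/s.
Travel time t = 18.0·1000 / 1.0 = 18000 s = 5.000 h.
Applying C = C₀e^(−kt): 11.82 × 0.6745 = 7.974 mg/L.
Second outfall: C = (38.96·7.974 + 6.500·180.0)/45.46 = 32.57 mg/L.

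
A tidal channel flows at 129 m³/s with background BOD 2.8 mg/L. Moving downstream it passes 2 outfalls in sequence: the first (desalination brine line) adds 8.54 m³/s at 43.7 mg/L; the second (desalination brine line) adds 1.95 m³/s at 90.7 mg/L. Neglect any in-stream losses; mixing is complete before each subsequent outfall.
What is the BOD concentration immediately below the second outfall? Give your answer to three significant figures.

6.53 mg/L

After outfall 1: Q = 129.0 + 8.540 = 137.5 m³/s; C = (129.0·2.800 + 8.540·43.70)/137.5 = 5.340 mg/L.
After outfall 2: Q = 137.5 + 1.950 = 139.5 m³/s; C = (137.5·5.340 + 1.950·90.70)/139.5 = 6.533 mg/L.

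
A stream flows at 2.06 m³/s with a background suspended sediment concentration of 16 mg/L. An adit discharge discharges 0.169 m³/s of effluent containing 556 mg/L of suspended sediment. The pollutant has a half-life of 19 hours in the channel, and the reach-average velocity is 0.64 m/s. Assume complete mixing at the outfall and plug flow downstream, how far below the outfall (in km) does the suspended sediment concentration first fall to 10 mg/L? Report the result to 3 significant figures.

Mixed concentration C = ΣQC/ΣQ = (2.060·16.00 + 0.1690·556.0) / 2.229 = 126.9/2.229 = 56.94 mg/L.
Half-life 19 h → k = ln 2 / 19 = 0.03648 h⁻¹ = 0.8756 d⁻¹.
Set 56.94·exp(−k·t) = 10 → t = ln(56.94/10)/k = 171600 s = 47.68 h.
Distance = v·t = 0.64·171600 = 109900 m = 109.9 km.

110 km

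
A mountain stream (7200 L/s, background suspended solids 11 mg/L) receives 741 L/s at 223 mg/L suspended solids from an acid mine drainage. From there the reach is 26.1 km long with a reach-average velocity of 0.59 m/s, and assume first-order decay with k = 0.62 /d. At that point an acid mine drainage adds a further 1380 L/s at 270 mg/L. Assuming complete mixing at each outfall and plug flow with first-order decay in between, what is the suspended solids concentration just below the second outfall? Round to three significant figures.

After mixing, C = (7200·11.00 + 741.0·223.0) / 7941 = 244400/7941 = 30.78 mg/L; combined flow 7941 L/s.
Travel time t = 26.1·1000 / 0.59 = 44240 s = 12.29 h.
After decay, C = 30.78 × e^(−kt) = 30.78 × 0.7280 = 22.41 mg/L.
At the second outfall, C = (7941·22.41 + 1380·270.0) / (7941 + 1380) = 59.07 mg/L.

59.1 mg/L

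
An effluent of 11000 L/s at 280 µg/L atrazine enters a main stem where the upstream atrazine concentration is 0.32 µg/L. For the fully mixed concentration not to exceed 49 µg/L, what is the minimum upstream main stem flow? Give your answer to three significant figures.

Set C_mix = 49: (Q·0.3200 + 11000·280.0) / (Q + 11000) = 49
→ Q = 11000·(280.0 − 49)/(49 − 0.3200) = 52200 L/s.

52200 L/s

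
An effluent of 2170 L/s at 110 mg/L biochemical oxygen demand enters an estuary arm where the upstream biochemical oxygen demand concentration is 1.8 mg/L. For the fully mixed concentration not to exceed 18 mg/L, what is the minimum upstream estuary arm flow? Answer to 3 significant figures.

12300 L/s

Set C_mix = 18: (Q·1.800 + 2170·110.0) / (Q + 2170) = 18
→ Q = 2170·(110.0 − 18)/(18 − 1.800) = 12320 L/s.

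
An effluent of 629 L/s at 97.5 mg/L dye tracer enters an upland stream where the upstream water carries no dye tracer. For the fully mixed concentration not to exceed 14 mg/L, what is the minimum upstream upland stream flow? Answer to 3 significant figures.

3750 L/s

Set C_mix = 14: (Q·0 + 629.0·97.50) / (Q + 629.0) = 14
→ Q = 629.0·(97.50 − 14)/(14 − 0) = 3752 L/s.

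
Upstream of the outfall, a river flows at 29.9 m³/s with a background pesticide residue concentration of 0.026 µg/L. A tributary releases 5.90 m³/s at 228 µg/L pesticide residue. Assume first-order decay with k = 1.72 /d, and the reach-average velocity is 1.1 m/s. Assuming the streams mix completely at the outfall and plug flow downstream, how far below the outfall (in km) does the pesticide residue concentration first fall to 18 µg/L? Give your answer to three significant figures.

Mass balance: C = (29.90·0.02600 + 5.900·228.0) / 35.80 = 1346/35.80 = 37.60 µg/L.
Set 37.60·exp(−k·t) = 18 → t = ln(37.60/18)/k = 37000 s = 10.28 h.
Distance = v·t = 1.1·37000 = 40700 m = 40.70 km.

40.7 km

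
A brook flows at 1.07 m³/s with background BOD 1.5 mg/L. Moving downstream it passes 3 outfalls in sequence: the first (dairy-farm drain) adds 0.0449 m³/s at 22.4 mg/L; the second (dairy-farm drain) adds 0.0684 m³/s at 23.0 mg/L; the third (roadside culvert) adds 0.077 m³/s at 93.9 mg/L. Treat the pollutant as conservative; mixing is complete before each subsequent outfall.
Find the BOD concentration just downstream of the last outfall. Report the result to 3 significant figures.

After outfall 1: Q = 1.070 + 0.04490 = 1.115 m³/s; C = (1.070·1.500 + 0.04490·22.40)/1.115 = 2.342 mg/L.
After outfall 2: Q = 1.115 + 0.06840 = 1.183 m³/s; C = (1.115·2.342 + 0.06840·23.00)/1.183 = 3.536 mg/L.
After outfall 3: Q = 1.183 + 0.07700 = 1.260 m³/s; C = (1.183·3.536 + 0.07700·93.90)/1.260 = 9.057 mg/L.

9.06 mg/L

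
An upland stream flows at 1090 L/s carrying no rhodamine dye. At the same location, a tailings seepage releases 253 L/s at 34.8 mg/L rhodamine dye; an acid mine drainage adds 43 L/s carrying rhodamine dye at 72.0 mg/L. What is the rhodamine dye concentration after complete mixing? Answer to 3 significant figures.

8.59 mg/L

Conservation of mass: C = (1090·0 + 253.0·34.80 + 43.00·72.00) / 1386 = 11900/1386 = 8.586 mg/L.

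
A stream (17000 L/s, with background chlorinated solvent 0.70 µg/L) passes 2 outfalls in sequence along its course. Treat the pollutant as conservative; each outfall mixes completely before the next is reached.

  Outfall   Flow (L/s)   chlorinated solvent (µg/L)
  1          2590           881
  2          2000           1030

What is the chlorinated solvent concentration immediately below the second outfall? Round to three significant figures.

Below outfall 1: Q → 19590 L/s, C = (17000·0.7000 + 2590·881.0)/19590 = 117.1 µg/L.
Below outfall 2: Q → 21590 L/s, C = (19590·117.1 + 2000·1030)/21590 = 201.7 µg/L.

202 µg/L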